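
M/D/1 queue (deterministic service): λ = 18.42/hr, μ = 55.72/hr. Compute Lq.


ρ = 18.42/55.72 = 0.3306
M/D/1: Lq = ρ²/(2(1−ρ)) = 0.1093/(2·0.6694) = 0.08163

Final: 0.08163


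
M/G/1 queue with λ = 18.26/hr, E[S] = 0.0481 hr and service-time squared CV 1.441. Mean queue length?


ρ = λ·E[S] = 18.26·0.0481 = 0.8783
Lq = ρ²(1+C_s²)/(2(1−ρ)) = 0.7714·(1+1.441)/(2·0.1217)
= 0.7714·2.4410/0.2434 = 7.73678

Final: 7.73678


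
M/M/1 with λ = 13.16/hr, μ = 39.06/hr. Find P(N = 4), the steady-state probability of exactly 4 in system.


ρ = 13.16/39.06 = 0.3369
P_n = (1−ρ)·ρ^n = (1 − 0.3369)·0.3369^4 = 0.6631·0.012885 = 0.008544

Final: 0.008544


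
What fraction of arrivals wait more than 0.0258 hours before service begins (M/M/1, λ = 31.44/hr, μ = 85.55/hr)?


ρ = 31.44/85.55 = 0.3675
P(Wq > t) = ρ·e^{−(μ−λ)t} = 0.3675·e^{−1.3960}
= 0.3675·0.247576 = 0.090985

Final: 0.090985


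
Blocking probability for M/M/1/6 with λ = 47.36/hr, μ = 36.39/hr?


ρ = λ/μ = 47.36/36.39 = 1.3015
P_K = (1−ρ)ρ^K/(1−ρ^(K+1)) = (-0.3015·4.859346)/(1 − 6.324227)
= -1.464881/-5.324227 = 0.275135

Final: 0.275135


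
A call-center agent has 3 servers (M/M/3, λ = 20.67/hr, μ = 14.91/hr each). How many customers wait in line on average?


a = λ/μ = 1.3863; ρ = a/3 = 0.4621
P₀ = 0.239647
Lq = P₀·a^c·ρ / (c!·(1−ρ)²) = 0.239647·2.66433·0.4621/(6·0.28933)
= 0.16996

Final: 0.16996


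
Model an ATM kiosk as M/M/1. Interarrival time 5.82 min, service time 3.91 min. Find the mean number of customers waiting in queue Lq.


λ = 60/5.82 = 10.3093 /hr
μ = 60/3.91 = 15.3453 /hr
ρ = λ/μ = 10.3093/15.3453 = 0.6718
Lq = ρ²/(1−ρ) = 0.4513/0.3282 = 1.3753

Final: 1.3753


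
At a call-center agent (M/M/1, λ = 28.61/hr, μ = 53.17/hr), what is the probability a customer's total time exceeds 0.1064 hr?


W ~ Exponential(μ−λ) for M/M/1.
μ − λ = 53.17 − 28.61 = 24.5600
P(W > t) = e^{−(μ−λ)t} = e^{−2.6132} = 0.073301

Final: 0.073301


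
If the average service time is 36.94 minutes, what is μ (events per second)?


μ = 1/(service time) in consistent units.
1 second = 0.0166667 min, so μ = 0.0166667/36.94 = 0.0004512 per second

Final: 0.0004512 /sec


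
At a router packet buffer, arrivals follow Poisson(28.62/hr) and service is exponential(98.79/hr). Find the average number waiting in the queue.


ρ = 28.62/98.79 = 0.2897
Lq = ρ²/(1−ρ) = 0.08393/0.7103 = 0.1182

Final: 0.1182


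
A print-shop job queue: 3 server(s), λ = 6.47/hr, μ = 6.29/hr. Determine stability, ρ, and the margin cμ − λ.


Total capacity cμ = 3·6.29 = 18.87/hr
ρ = λ/(cμ) = 6.47/18.87 = 0.3429
Stable ⇔ ρ < 1: YES
Spare capacity = cμ − λ = 18.87 − 6.47 = 12.40/hr

Final: ρ = 0.3429; stable; margin = 12.40/hr


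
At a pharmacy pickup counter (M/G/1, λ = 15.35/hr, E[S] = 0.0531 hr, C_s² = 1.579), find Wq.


ρ = λ·E[S] = 15.35·0.0531 = 0.8151
E[S²] = E[S]²(1+C_s²) = 0.0531²·(1+1.579) = 0.007272
Wq = λ·E[S²]/(2(1−ρ)) = 15.35·0.007272/(2·0.1849) = 0.30182 hr

Final: 0.30182 hr


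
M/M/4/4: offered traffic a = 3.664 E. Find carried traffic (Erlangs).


B(4,3.664) = 0.277266 (Erlang-B)
Carried load = a(1 − B) = 3.664·(1 − 0.277266) = 3.664·0.722734 = 2.6481 E

Final: 2.6481 Erlangs


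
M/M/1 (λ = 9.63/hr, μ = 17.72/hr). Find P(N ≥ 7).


ρ = 9.63/17.72 = 0.5435
P(N ≥ n) = ρ^n = 0.5435^7 = 0.014000

Final: 0.014000


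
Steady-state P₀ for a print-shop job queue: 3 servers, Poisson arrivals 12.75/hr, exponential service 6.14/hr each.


a = λ/μ = 12.75/6.14 = 2.0765; ρ = a/c = 0.6922
Σ_{k=0}^{2} a^k/k! (terms k=0..2) = 1.00000 + 2.07655 + 2.15602 = 5.23257
Tail: a^3/(3!(1−ρ)) = 8.95417/(6·0.3078) = 4.84820
P₀ = 1/(5.23257 + 4.84820) = 1/10.08077 = 0.099199

Final: 0.099199


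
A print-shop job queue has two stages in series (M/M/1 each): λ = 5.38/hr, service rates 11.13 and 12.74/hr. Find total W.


Each node sees arrival rate λ = 5.38/hr (tandem ⇒ throughput preserved).
W₁ = 1/(μ₁−λ) = 1/(11.13−5.38) = 0.17391 hr
W₂ = 1/(μ₂−λ) = 1/(12.74−5.38) = 0.13587 hr
W_total = W₁ + W₂ = 0.17391 + 0.13587 = 0.30978 hr

Final: 0.30978 hr


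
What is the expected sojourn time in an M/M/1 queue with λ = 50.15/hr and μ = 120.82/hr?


W = 1/(μ−λ) = 1/(120.82 − 50.15) = 1/70.67 = 0.01415 hr

Final: 0.01415 hr


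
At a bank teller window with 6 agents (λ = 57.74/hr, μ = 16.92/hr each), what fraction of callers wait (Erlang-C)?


a = λ/μ = 3.4125; ρ = a/6 = 0.5688
P₀ = 0.031794 (from M/M/c formula)
C(c,a) = [a^c/(c!(1−ρ))]·P₀ = [1579.27778/(720·0.4312)]·0.031794
= 5.08630·0.031794 = 0.161716

Final: 0.161716


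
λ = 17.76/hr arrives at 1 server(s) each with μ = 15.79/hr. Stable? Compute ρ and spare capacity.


Total capacity cμ = 1·15.79 = 15.79/hr
ρ = λ/(cμ) = 17.76/15.79 = 1.1248
Stable ⇔ ρ < 1: NO
Spare capacity = cμ − λ = 15.79 − 17.76 = -1.97/hr

Final: ρ = 1.1248; unstable; margin = -1.97/hr


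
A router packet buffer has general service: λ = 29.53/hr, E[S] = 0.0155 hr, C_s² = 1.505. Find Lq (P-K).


ρ = λ·E[S] = 29.53·0.0155 = 0.4577
Lq = ρ²(1+C_s²)/(2(1−ρ)) = 0.2095·(1+1.505)/(2·0.5423)
= 0.2095·2.5050/1.0846 = 0.48388

Final: 0.48388


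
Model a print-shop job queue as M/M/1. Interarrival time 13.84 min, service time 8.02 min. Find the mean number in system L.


λ = 60/13.84 = 4.3353 /hr
μ = 60/8.02 = 7.4813 /hr
ρ = λ/μ = 4.3353/7.4813 = 0.5795
L = ρ/(1−ρ) = 0.5795/0.4205 = 1.3780

Final: 1.3780


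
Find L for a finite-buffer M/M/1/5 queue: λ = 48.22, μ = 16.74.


ρ = 48.22/16.74 = 2.8805
L = ρ[1 − (K+1)ρ^K + Kρ^(K+1)] / [(1−ρ)(1−ρ^(K+1))]
Numerator: 2.8805·(1 − 6·198.316460 + 5·571.255658) = 4802.929558
Denominator: (-1.8805)·(-570.255658) = 1072.380412
L = 4802.929558/1072.380412 = 4.4788

Final: 4.4788


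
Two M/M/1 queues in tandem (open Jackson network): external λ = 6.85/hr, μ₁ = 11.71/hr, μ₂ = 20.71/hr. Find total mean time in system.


Each node sees arrival rate λ = 6.85/hr (tandem ⇒ throughput preserved).
W₁ = 1/(μ₁−λ) = 1/(11.71−6.85) = 0.20576 hr
W₂ = 1/(μ₂−λ) = 1/(20.71−6.85) = 0.07215 hr
W_total = W₁ + W₂ = 0.20576 + 0.07215 = 0.27791 hr

Final: 0.27791 hr


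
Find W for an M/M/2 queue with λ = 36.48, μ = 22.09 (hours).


a = 1.6514; ρ = 0.8257; P₀ = 0.095462
Lq = P₀·a^c·ρ/(c!(1−ρ)²) = 3.53851
Wq = Lq/λ = 3.53851/36.48 = 0.09700 hr
W = Wq + 1/μ = 0.09700 + 0.04527 = 0.14227 hr

Final: 0.14227 hr


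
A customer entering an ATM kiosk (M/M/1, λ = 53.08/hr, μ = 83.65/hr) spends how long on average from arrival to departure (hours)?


W = 1/(μ−λ) = 1/(83.65 − 53.08) = 1/30.57 = 0.03271 hr

Final: 0.03271 hr


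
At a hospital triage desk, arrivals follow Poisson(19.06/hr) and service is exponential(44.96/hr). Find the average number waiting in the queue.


ρ = 19.06/44.96 = 0.4239
Lq = ρ²/(1−ρ) = 0.1797/0.5761 = 0.3120

Final: 0.3120


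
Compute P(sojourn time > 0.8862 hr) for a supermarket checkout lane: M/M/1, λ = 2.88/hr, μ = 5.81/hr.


W ~ Exponential(μ−λ) for M/M/1.
μ − λ = 5.81 − 2.88 = 2.9300
P(W > t) = e^{−(μ−λ)t} = e^{−2.5966} = 0.074529

Final: 0.074529


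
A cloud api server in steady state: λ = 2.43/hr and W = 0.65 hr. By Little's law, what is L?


L = λW = 2.43·0.65 = 1.5795

Final: 1.5795


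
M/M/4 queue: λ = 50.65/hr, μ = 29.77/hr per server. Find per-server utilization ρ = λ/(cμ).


ρ = λ/(cμ) = 50.65/(4·29.77) = 50.65/119.08 = 0.4253

Final: 0.4253


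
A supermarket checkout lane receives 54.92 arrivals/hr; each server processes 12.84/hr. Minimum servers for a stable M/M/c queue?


Stability requires cμ > λ ⇔ c > λ/μ.
λ/μ = 54.92/12.84 = 4.2773
Minimum integer c = ⌊4.2773⌋ + 1 = 5
Check: 5·12.84 = 64.20 > 54.92, while 4·12.84 = 51.36 ≤ 54.92

Final: 5 servers


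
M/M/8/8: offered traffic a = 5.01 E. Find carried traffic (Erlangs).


B(8,5.01) = 0.070518 (Erlang-B)
Carried load = a(1 − B) = 5.01·(1 − 0.070518) = 5.01·0.929482 = 4.6567 E

Final: 4.6567 Erlangs


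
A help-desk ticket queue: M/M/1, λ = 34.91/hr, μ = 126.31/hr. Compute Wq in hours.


ρ = 34.91/126.31 = 0.2764
Wq = ρ/(μ−λ) = 0.2764/(126.31 − 34.91) = 0.2764/91.40 = 0.003024 hr

Final: 0.003024 hr


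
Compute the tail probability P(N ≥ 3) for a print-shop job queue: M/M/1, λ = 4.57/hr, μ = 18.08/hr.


ρ = 4.57/18.08 = 0.2528
P(N ≥ n) = ρ^n = 0.2528^3 = 0.016149

Final: 0.016149


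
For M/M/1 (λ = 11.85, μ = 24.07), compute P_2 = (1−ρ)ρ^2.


ρ = 11.85/24.07 = 0.4923
P_n = (1−ρ)·ρ^n = (1 − 0.4923)·0.4923^2 = 0.5077·0.242373 = 0.123049

Final: 0.123049


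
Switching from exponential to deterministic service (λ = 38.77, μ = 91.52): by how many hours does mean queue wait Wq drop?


ρ = 38.77/91.52 = 0.4236
Wq(M/M/1) = ρ/(μ−λ) = 0.4236/52.75 = 0.008031 hr
Wq(M/D/1) = ρ/(2(μ−λ)) = 0.004015 hr
Savings = 0.008031 − 0.004015 = 0.004015 hr

Final: 0.004015 hr


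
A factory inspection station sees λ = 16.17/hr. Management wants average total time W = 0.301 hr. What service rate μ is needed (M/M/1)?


W = 1/(μ−λ) ⇒ μ − λ = 1/W = 1/0.301 = 3.3223
μ = λ + 1/W = 16.17 + 3.3223 = 19.4923 per hr

Final: 19.4923 /hr


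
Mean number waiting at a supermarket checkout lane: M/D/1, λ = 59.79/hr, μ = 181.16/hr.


ρ = 59.79/181.16 = 0.3300
M/D/1: Lq = ρ²/(2(1−ρ)) = 0.1089/(2·0.6700) = 0.08129

Final: 0.08129


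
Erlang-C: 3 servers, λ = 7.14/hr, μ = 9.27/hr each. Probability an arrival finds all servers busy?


a = λ/μ = 0.7702; ρ = a/3 = 0.2567
P₀ = 0.460975 (from M/M/c formula)
C(c,a) = [a^c/(c!(1−ρ))]·P₀ = [0.45694/(6·0.7433)]·0.460975
= 0.10246·0.460975 = 0.047233

Final: 0.047233


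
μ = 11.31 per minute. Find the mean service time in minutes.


Mean service time = 1/μ = 1/11.31 minute = 0.08842 minute
In minutes: 0.08842 × 1 = 0.08842 min

Final: 0.08842 min


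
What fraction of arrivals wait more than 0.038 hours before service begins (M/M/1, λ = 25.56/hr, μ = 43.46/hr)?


ρ = 25.56/43.46 = 0.5881
P(Wq > t) = ρ·e^{−(μ−λ)t} = 0.5881·e^{−0.6802}
= 0.5881·0.506516 = 0.297896

Final: 0.297896


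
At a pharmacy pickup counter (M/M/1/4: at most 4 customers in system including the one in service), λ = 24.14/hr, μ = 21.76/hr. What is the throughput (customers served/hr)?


ρ = 1.1094; P_K = (1−ρ)ρ^4/(1−ρ^5) = 0.243511
λ_eff = λ(1 − P_K) = 24.14·(1 − 0.243511) = 24.14·0.756489 = 18.2616 /hr

Final: 18.2616 /hr


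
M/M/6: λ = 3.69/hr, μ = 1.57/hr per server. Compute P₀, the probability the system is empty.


a = λ/μ = 3.69/1.57 = 2.3503; ρ = a/c = 0.3917
Σ_{k=0}^{5} a^k/k! (terms k=0..5) = 1.00000 + 2.35032 + 2.76200 + 2.16386 + 1.27144 + 0.59766 = 10.14527
Tail: a^6/(6!(1−ρ)) = 168.56224/(720·0.6083) = 0.38488
P₀ = 1/(10.14527 + 0.38488) = 1/10.53015 = 0.094965

Final: 0.094965


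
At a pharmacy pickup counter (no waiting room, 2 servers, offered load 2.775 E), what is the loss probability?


B(c,a) = (a^c/c!) / Σ_{k=0}^{c} a^k/k!
a^2/2! = 3.850312
Σ terms (k=0..2): 1.00000 + 2.77500 + 3.85031 = 7.625312
B = 3.850312/7.625312 = 0.504938

Final: 0.504938


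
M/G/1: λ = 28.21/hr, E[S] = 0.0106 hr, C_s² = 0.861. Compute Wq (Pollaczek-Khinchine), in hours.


ρ = λ·E[S] = 28.21·0.0106 = 0.2990
E[S²] = E[S]²(1+C_s²) = 0.0106²·(1+0.861) = 0.0002091
Wq = λ·E[S²]/(2(1−ρ)) = 28.21·0.0002091/(2·0.7010) = 0.004208 hr

Final: 0.004208 hr


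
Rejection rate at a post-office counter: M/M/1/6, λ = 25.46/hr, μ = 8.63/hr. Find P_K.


ρ = λ/μ = 25.46/8.63 = 2.9502
P_K = (1−ρ)ρ^K/(1−ρ^(K+1)) = (-1.9502·659.303865)/(1 − 1945.060997)
= -1285.757132/-1944.060997 = 0.661377

Final: 0.661377


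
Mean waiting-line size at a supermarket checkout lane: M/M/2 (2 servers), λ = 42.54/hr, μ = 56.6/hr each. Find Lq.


a = λ/μ = 0.7516; ρ = a/2 = 0.3758
P₀ = 0.453705
Lq = P₀·a^c·ρ / (c!·(1−ρ)²) = 0.453705·0.56489·0.3758/(2·0.38963)
= 0.12360

Final: 0.12360


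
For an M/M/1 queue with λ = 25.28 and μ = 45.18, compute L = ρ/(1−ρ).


ρ = λ/μ = 25.28/45.18 = 0.5595
L = ρ/(1−ρ) = 0.5595/(1 − 0.5595) = 0.5595/0.4405 = 1.2704

Final: 1.2704


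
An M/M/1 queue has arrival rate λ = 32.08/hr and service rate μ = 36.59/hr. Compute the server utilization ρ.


ρ = λ/μ = 32.08/36.59 = 0.8767

Final: 0.8767


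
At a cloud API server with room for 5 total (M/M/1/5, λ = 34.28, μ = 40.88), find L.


ρ = 34.28/40.88 = 0.8386
L = ρ[1 − (K+1)ρ^K + Kρ^(K+1)] / [(1−ρ)(1−ρ^(K+1))]
Numerator: 0.8386·(1 − 6·0.414619 + 5·0.347680) = 0.210211
Denominator: (0.1614)·(0.652320) = 0.105316
L = 0.210211/0.105316 = 1.9960

Final: 1.9960


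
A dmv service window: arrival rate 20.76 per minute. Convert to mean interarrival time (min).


Mean interarrival time = 1/λ = 1/20.76 minute = 0.04817 minute
In minutes: 0.04817 × 1 = 0.04817 min

Final: 0.04817 min


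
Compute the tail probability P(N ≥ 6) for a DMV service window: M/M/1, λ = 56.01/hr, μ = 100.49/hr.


ρ = 56.01/100.49 = 0.5574
P(N ≥ n) = ρ^n = 0.5574^6 = 0.029982

Final: 0.029982


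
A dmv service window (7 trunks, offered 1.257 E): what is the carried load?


B(7,1.257) = 0.0002799 (Erlang-B)
Carried load = a(1 − B) = 1.257·(1 − 0.0002799) = 1.257·0.999720 = 1.2566 E

Final: 1.2566 Erlangs


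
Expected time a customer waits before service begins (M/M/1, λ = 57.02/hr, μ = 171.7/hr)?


ρ = 57.02/171.7 = 0.3321
Wq = ρ/(μ−λ) = 0.3321/(171.7 − 57.02) = 0.3321/114.68 = 0.002896 hr

Final: 0.002896 hr


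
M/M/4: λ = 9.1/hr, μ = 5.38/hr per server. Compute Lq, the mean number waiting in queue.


a = λ/μ = 1.6914; ρ = a/4 = 0.4229
P₀ = 0.181178
Lq = P₀·a^c·ρ / (c!·(1−ρ)²) = 0.181178·8.18534·0.4229/(24·0.33309)
= 0.07845

Final: 0.07845


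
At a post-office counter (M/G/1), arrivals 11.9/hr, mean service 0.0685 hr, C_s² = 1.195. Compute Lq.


ρ = λ·E[S] = 11.9·0.0685 = 0.8152
Lq = ρ²(1+C_s²)/(2(1−ρ)) = 0.6645·(1+1.195)/(2·0.1848)
= 0.6645·2.1950/0.3697 = 3.94512

Final: 3.94512


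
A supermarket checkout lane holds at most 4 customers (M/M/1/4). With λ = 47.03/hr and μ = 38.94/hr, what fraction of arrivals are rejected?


ρ = λ/μ = 47.03/38.94 = 1.2078
P_K = (1−ρ)ρ^K/(1−ρ^(K+1)) = (-0.2078·2.127728)/(1 − 2.569775)
= -0.442047/-1.569775 = 0.281599

Final: 0.281599


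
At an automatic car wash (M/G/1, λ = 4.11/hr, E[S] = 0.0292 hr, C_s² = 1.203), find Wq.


ρ = λ·E[S] = 4.11·0.0292 = 0.1200
E[S²] = E[S]²(1+C_s²) = 0.0292²·(1+1.203) = 0.001878
Wq = λ·E[S²]/(2(1−ρ)) = 4.11·0.001878/(2·0.8800) = 0.004386 hr

Final: 0.004386 hr


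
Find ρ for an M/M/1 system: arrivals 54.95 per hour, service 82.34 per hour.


ρ = λ/μ = 54.95/82.34 = 0.6674

Final: 0.6674


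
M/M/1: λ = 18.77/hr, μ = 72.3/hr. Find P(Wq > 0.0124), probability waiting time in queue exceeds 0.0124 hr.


ρ = 18.77/72.3 = 0.2596
P(Wq > t) = ρ·e^{−(μ−λ)t} = 0.2596·e^{−0.6638}
= 0.2596·0.514905 = 0.133676

Final: 0.133676


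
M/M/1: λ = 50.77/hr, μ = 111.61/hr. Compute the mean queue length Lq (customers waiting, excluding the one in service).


ρ = 50.77/111.61 = 0.4549
Lq = ρ²/(1−ρ) = 0.2069/0.5451 = 0.3796

Final: 0.3796


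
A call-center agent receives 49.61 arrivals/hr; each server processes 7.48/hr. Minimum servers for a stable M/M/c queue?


Stability requires cμ > λ ⇔ c > λ/μ.
λ/μ = 49.61/7.48 = 6.6324
Minimum integer c = ⌊6.6324⌋ + 1 = 7
Check: 7·7.48 = 52.36 > 49.61, while 6·7.48 = 44.88 ≤ 49.61

Final: 7 servers


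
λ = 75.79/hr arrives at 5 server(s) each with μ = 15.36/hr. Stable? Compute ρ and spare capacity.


Total capacity cμ = 5·15.36 = 76.80/hr
ρ = λ/(cμ) = 75.79/76.80 = 0.9868
Stable ⇔ ρ < 1: YES
Spare capacity = cμ − λ = 76.80 − 75.79 = 1.01/hr

Final: ρ = 0.9868; stable; margin = 1.01/hr


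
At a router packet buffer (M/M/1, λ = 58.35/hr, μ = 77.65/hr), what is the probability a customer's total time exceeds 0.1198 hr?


W ~ Exponential(μ−λ) for M/M/1.
μ − λ = 77.65 − 58.35 = 19.3000
P(W > t) = e^{−(μ−λ)t} = e^{−2.3121} = 0.099049

Final: 0.099049


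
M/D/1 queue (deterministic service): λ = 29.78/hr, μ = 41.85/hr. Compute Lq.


ρ = 29.78/41.85 = 0.7116
M/D/1: Lq = ρ²/(2(1−ρ)) = 0.5064/(2·0.2884) = 0.87784

Final: 0.87784


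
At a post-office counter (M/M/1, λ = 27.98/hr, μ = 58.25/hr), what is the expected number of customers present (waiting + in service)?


ρ = λ/μ = 27.98/58.25 = 0.4803
L = ρ/(1−ρ) = 0.4803/(1 − 0.4803) = 0.4803/0.5197 = 0.9243

Final: 0.9243


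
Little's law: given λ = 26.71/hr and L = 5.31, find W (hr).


W = L/λ = 5.31/26.71 = 0.1988 hr

Final: 0.1988 hr


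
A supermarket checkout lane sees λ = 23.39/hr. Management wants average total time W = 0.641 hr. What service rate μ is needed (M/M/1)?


W = 1/(μ−λ) ⇒ μ − λ = 1/W = 1/0.641 = 1.5601
μ = λ + 1/W = 23.39 + 1.5601 = 24.9501 per hr

Final: 24.9501 /hr


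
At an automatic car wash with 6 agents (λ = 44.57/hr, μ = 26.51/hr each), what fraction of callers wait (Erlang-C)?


a = λ/μ = 1.6813; ρ = a/6 = 0.2802
P₀ = 0.186046 (from M/M/c formula)
C(c,a) = [a^c/(c!(1−ρ))]·P₀ = [22.58382/(720·0.7198)]·0.186046
= 0.04358·0.186046 = 0.008107

Final: 0.008107


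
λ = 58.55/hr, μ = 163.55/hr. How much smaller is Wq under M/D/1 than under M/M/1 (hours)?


ρ = 58.55/163.55 = 0.3580
Wq(M/M/1) = ρ/(μ−λ) = 0.3580/105.00 = 0.003409 hr
Wq(M/D/1) = ρ/(2(μ−λ)) = 0.001705 hr
Savings = 0.003409 − 0.001705 = 0.001705 hr

Final: 0.001705 hr


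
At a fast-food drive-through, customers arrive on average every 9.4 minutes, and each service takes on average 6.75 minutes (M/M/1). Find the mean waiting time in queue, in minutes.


λ = 60/9.4 = 6.3830 /hr
μ = 60/6.75 = 8.8889 /hr
ρ = λ/μ = 6.3830/8.8889 = 0.7181
Wq = ρ/(μ−λ) = 0.7181/(8.8889−6.3830) = 0.28656 hr
In minutes: 0.28656·60 = 17.193 min

Final: 17.193 min


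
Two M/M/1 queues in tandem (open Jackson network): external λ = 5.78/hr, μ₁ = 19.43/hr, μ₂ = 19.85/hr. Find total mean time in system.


Each node sees arrival rate λ = 5.78/hr (tandem ⇒ throughput preserved).
W₁ = 1/(μ₁−λ) = 1/(19.43−5.78) = 0.07326 hr
W₂ = 1/(μ₂−λ) = 1/(19.85−5.78) = 0.07107 hr
W_total = W₁ + W₂ = 0.07326 + 0.07107 = 0.14433 hr

Final: 0.14433 hr


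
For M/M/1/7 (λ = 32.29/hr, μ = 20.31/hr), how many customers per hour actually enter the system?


ρ = 1.5899; P_K = (1−ρ)ρ^7/(1−ρ^8) = 0.380330
λ_eff = λ(1 − P_K) = 32.29·(1 − 0.380330) = 32.29·0.619670 = 20.0091 /hr

Final: 20.0091 /hr


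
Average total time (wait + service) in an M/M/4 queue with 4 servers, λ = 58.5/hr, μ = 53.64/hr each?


a = 1.0906; ρ = 0.2727; P₀ = 0.335283
Lq = P₀·a^c·ρ/(c!(1−ρ)²) = 0.01019
Wq = Lq/λ = 0.01019/58.5 = 0.0001741 hr
W = Wq + 1/μ = 0.0001741 + 0.01864 = 0.01882 hr

Final: 0.01882 hr


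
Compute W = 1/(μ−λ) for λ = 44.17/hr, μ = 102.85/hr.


W = 1/(μ−λ) = 1/(102.85 − 44.17) = 1/58.68 = 0.01704 hr

Final: 0.01704 hr


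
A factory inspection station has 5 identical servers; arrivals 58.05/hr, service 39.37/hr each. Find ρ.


ρ = λ/(cμ) = 58.05/(5·39.37) = 58.05/196.85 = 0.2949

Final: 0.2949


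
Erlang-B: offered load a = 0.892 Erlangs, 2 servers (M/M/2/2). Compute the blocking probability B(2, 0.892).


B(c,a) = (a^c/c!) / Σ_{k=0}^{c} a^k/k!
a^2/2! = 0.397832
Σ terms (k=0..2): 1.00000 + 0.89200 + 0.39783 = 2.289832
B = 0.397832/2.289832 = 0.173739

Final: 0.173739


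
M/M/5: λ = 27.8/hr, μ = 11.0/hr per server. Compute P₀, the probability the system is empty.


a = λ/μ = 27.8/11.0 = 2.5273; ρ = a/c = 0.5055
Σ_{k=0}^{4} a^k/k! (terms k=0..4) = 1.00000 + 2.52727 + 3.19355 + 2.69033 + 1.69980 = 11.11095
Tail: a^5/(5!(1−ρ)) = 103.10045/(120·0.4945) = 1.73729
P₀ = 1/(11.11095 + 1.73729) = 1/12.84824 = 0.077832

Final: 0.077832


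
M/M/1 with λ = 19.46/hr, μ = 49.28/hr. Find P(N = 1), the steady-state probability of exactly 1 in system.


ρ = 19.46/49.28 = 0.3949
P_n = (1−ρ)·ρ^n = (1 − 0.3949)·0.3949^1 = 0.6051·0.394886 = 0.238951

Final: 0.238951


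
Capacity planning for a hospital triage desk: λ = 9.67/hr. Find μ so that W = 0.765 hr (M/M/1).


W = 1/(μ−λ) ⇒ μ − λ = 1/W = 1/0.765 = 1.3072
μ = λ + 1/W = 9.67 + 1.3072 = 10.9772 per hr

Final: 10.9772 /hr


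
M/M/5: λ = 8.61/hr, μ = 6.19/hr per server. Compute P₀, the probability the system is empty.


a = λ/μ = 8.61/6.19 = 1.3910; ρ = a/c = 0.2782
Σ_{k=0}^{4} a^k/k! (terms k=0..4) = 1.00000 + 1.39095 + 0.96738 + 0.44852 + 0.15597 = 3.96282
Tail: a^5/(5!(1−ρ)) = 5.20670/(120·0.7218) = 0.06011
P₀ = 1/(3.96282 + 0.06011) = 1/4.02293 = 0.248575

Final: 0.248575


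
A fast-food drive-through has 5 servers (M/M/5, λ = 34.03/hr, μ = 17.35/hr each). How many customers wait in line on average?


a = λ/μ = 1.9614; ρ = a/5 = 0.3923
P₀ = 0.139720
Lq = P₀·a^c·ρ / (c!·(1−ρ)²) = 0.139720·29.02768·0.3923/(120·0.36933)
= 0.03590

Final: 0.03590


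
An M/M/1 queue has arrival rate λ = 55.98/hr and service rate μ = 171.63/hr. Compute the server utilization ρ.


ρ = λ/μ = 55.98/171.63 = 0.3262

Final: 0.3262


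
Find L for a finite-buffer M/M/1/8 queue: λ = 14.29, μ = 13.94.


ρ = 14.29/13.94 = 1.0251
L = ρ[1 − (K+1)ρ^K + Kρ^(K+1)] / [(1−ρ)(1−ρ^(K+1))]
Numerator: 1.0251·(1 − 9·1.219427 + 8·1.250043) = 0.026149
Denominator: (-0.02511)·(-0.250043) = 0.006278
L = 0.026149/0.006278 = 4.1652

Final: 4.1652


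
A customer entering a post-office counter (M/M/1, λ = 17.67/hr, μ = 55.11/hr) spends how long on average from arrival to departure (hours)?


W = 1/(μ−λ) = 1/(55.11 − 17.67) = 1/37.44 = 0.02671 hr

Final: 0.02671 hr


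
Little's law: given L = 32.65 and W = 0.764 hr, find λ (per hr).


λ = L/W = 32.65/0.764 = 42.7356 /hr

Final: 42.7356 /hr


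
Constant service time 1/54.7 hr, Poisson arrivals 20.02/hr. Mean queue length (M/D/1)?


ρ = 20.02/54.7 = 0.3660
M/D/1: Lq = ρ²/(2(1−ρ)) = 0.1340/(2·0.6340) = 0.10564

Final: 0.10564


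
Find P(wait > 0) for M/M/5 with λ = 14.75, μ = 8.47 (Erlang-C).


a = λ/μ = 1.7414; ρ = a/5 = 0.3483
P₀ = 0.174644 (from M/M/c formula)
C(c,a) = [a^c/(c!(1−ρ))]·P₀ = [16.01559/(120·0.6517)]·0.174644
= 0.20479·0.174644 = 0.035765

Final: 0.035765


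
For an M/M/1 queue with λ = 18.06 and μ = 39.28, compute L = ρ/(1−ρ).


ρ = λ/μ = 18.06/39.28 = 0.4598
L = ρ/(1−ρ) = 0.4598/(1 − 0.4598) = 0.4598/0.5402 = 0.8511

Final: 0.8511


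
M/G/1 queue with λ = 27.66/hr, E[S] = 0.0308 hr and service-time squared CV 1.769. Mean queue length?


ρ = λ·E[S] = 27.66·0.0308 = 0.8519
Lq = ρ²(1+C_s²)/(2(1−ρ)) = 0.7258·(1+1.769)/(2·0.1481)
= 0.7258·2.7690/0.2961 = 6.78619

Final: 6.78619


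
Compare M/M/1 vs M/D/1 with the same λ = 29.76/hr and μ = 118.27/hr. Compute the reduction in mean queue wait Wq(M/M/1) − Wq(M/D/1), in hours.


ρ = 29.76/118.27 = 0.2516
Wq(M/M/1) = ρ/(μ−λ) = 0.2516/88.51 = 0.002843 hr
Wq(M/D/1) = ρ/(2(μ−λ)) = 0.001421 hr
Savings = 0.002843 − 0.001421 = 0.001421 hr

Final: 0.001421 hr


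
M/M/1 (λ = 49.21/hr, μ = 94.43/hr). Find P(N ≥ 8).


ρ = 49.21/94.43 = 0.5211
P(N ≥ n) = ρ^n = 0.5211^8 = 0.005439

Final: 0.005439


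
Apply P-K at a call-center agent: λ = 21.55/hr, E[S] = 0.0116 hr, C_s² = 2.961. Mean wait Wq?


ρ = λ·E[S] = 21.55·0.0116 = 0.2500
E[S²] = E[S]²(1+C_s²) = 0.0116²·(1+2.961) = 0.0005330
Wq = λ·E[S²]/(2(1−ρ)) = 21.55·0.0005330/(2·0.7500) = 0.007657 hr

Final: 0.007657 hr


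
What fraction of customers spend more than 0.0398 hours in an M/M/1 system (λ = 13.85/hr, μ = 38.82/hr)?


W ~ Exponential(μ−λ) for M/M/1.
μ − λ = 38.82 − 13.85 = 24.9700
P(W > t) = e^{−(μ−λ)t} = e^{−0.9938} = 0.370165

Final: 0.370165


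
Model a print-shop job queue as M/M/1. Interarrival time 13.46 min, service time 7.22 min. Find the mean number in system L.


λ = 60/13.46 = 4.4577 /hr
μ = 60/7.22 = 8.3102 /hr
ρ = λ/μ = 4.4577/8.3102 = 0.5364
L = ρ/(1−ρ) = 0.5364/0.4636 = 1.1571

Final: 1.1571


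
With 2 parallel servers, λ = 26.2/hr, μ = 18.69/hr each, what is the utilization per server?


ρ = λ/(cμ) = 26.2/(2·18.69) = 26.2/37.38 = 0.7009

Final: 0.7009


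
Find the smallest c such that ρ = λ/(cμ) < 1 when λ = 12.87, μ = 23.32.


Stability requires cμ > λ ⇔ c > λ/μ.
λ/μ = 12.87/23.32 = 0.5519
Minimum integer c = ⌊0.5519⌋ + 1 = 1
Check: 1·23.32 = 23.32 > 12.87, while 0·23.32 = 0.00 ≤ 12.87

Final: 1 servers


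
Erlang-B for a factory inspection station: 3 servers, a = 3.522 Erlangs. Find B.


B(c,a) = (a^c/c!) / Σ_{k=0}^{c} a^k/k!
a^3/3! = 7.281432
Σ terms (k=0..3): 1.00000 + 3.52200 + 6.20224 + 7.28143 = 18.005674
B = 7.281432/18.005674 = 0.404397

Final: 0.404397


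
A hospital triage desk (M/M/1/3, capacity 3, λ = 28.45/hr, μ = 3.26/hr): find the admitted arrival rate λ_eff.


ρ = 8.7270; P_K = (1−ρ)ρ^3/(1−ρ^4) = 0.885566
λ_eff = λ(1 − P_K) = 28.45·(1 − 0.885566) = 28.45·0.114434 = 3.2557 /hr

Final: 3.2557 /hr


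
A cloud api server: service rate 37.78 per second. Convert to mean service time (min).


Mean service time = 1/μ = 1/37.78 second = 0.02647 second
In minutes: 0.02647 × 0.0166667 = 0.0004412 min

Final: 0.0004412 min


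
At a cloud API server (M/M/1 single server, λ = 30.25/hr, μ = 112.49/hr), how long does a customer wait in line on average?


ρ = 30.25/112.49 = 0.2689
Wq = ρ/(μ−λ) = 0.2689/(112.49 − 30.25) = 0.2689/82.24 = 0.003270 hr

Final: 0.003270 hr


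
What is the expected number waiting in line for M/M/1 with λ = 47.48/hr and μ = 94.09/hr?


ρ = 47.48/94.09 = 0.5046
Lq = ρ²/(1−ρ) = 0.2546/0.4954 = 0.5140

Final: 0.5140


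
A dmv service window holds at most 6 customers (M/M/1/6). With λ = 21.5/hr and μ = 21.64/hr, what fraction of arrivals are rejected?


ρ = λ/μ = 21.5/21.64 = 0.9935
P_K = (1−ρ)ρ^K/(1−ρ^(K+1)) = (0.006470·0.961805)/(1 − 0.955583)
= 0.006222/0.044417 = 0.140091

Final: 0.140091


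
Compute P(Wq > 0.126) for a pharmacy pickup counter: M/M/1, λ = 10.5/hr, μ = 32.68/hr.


ρ = 10.5/32.68 = 0.3213
P(Wq > t) = ρ·e^{−(μ−λ)t} = 0.3213·e^{−2.7947}
= 0.3213·0.061134 = 0.019642

Final: 0.019642


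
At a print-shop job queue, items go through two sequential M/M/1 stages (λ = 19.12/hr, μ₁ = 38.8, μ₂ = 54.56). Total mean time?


Each node sees arrival rate λ = 19.12/hr (tandem ⇒ throughput preserved).
W₁ = 1/(μ₁−λ) = 1/(38.8−19.12) = 0.05081 hr
W₂ = 1/(μ₂−λ) = 1/(54.56−19.12) = 0.02822 hr
W_total = W₁ + W₂ = 0.05081 + 0.02822 = 0.07903 hr

Final: 0.07903 hr


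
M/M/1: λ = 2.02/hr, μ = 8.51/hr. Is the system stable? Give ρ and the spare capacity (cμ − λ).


Total capacity cμ = 1·8.51 = 8.51/hr
ρ = λ/(cμ) = 2.02/8.51 = 0.2374
Stable ⇔ ρ < 1: YES
Spare capacity = cμ − λ = 8.51 − 2.02 = 6.49/hr

Final: ρ = 0.2374; stable; margin = 6.49/hr


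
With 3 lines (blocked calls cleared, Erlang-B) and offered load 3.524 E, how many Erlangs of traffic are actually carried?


B(3,3.524) = 0.404604 (Erlang-B)
Carried load = a(1 − B) = 3.524·(1 − 0.404604) = 3.524·0.595396 = 2.0982 E

Final: 2.0982 Erlangs


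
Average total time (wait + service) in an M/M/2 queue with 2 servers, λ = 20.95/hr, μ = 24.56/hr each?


a = 0.8530; ρ = 0.4265; P₀ = 0.402027
Lq = P₀·a^c·ρ/(c!(1−ρ)²) = 0.18967
Wq = Lq/λ = 0.18967/20.95 = 0.009054 hr
W = Wq + 1/μ = 0.009054 + 0.04072 = 0.04977 hr

Final: 0.04977 hr


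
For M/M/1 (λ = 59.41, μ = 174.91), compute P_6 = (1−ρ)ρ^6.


ρ = 59.41/174.91 = 0.3397
P_n = (1−ρ)·ρ^n = (1 − 0.3397)·0.3397^6 = 0.6603·0.001536 = 0.001014

Final: 0.001014


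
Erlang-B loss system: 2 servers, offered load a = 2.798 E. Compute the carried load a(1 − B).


B(2,2.798) = 0.507546 (Erlang-B)
Carried load = a(1 − B) = 2.798·(1 − 0.507546) = 2.798·0.492454 = 1.3779 E

Final: 1.3779 Erlangs


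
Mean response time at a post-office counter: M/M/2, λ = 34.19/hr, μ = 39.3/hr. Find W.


a = 0.8700; ρ = 0.4350; P₀ = 0.393741
Lq = P₀·a^c·ρ/(c!(1−ρ)²) = 0.20303
Wq = Lq/λ = 0.20303/34.19 = 0.005938 hr
W = Wq + 1/μ = 0.005938 + 0.02545 = 0.03138 hr

Final: 0.03138 hr


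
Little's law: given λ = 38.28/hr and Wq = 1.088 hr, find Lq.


Lq = λWq = 38.28·1.088 = 41.6486

Final: 41.6486


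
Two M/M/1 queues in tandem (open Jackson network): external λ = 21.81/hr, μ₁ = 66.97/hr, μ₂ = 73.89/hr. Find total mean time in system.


Each node sees arrival rate λ = 21.81/hr (tandem ⇒ throughput preserved).
W₁ = 1/(μ₁−λ) = 1/(66.97−21.81) = 0.02214 hr
W₂ = 1/(μ₂−λ) = 1/(73.89−21.81) = 0.01920 hr
W_total = W₁ + W₂ = 0.02214 + 0.01920 = 0.04134 hr

Final: 0.04134 hr


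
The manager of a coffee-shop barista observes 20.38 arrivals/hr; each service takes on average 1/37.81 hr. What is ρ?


ρ = λ/μ = 20.38/37.81 = 0.5390

Final: 0.5390


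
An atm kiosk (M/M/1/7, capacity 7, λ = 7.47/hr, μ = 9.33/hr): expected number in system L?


ρ = 7.47/9.33 = 0.8006
L = ρ[1 − (K+1)ρ^K + Kρ^(K+1)] / [(1−ρ)(1−ρ^(K+1))]
Numerator: 0.8006·(1 − 8·0.210898 + 7·0.168854) = 0.396153
Denominator: (0.1994)·(0.831146) = 0.165695
L = 0.396153/0.165695 = 2.3909

Final: 2.3909


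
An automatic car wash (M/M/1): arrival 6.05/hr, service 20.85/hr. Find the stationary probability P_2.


ρ = 6.05/20.85 = 0.2902
P_n = (1−ρ)·ρ^n = (1 − 0.2902)·0.2902^2 = 0.7098·0.084197 = 0.059766

Final: 0.059766


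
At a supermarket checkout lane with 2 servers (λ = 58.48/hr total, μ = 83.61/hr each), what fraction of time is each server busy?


ρ = λ/(cμ) = 58.48/(2·83.61) = 58.48/167.22 = 0.3497

Final: 0.3497


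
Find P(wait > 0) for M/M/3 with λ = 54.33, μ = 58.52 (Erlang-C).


a = λ/μ = 0.9284; ρ = a/3 = 0.3095
P₀ = 0.391772 (from M/M/c formula)
C(c,a) = [a^c/(c!(1−ρ))]·P₀ = [0.80021/(6·0.6905)]·0.391772
= 0.19314·0.391772 = 0.075667

Final: 0.075667


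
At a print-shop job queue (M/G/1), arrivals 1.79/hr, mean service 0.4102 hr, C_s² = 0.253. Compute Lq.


ρ = λ·E[S] = 1.79·0.4102 = 0.7343
Lq = ρ²(1+C_s²)/(2(1−ρ)) = 0.5391·(1+0.253)/(2·0.2657)
= 0.5391·1.2530/0.5315 = 1.27104

Final: 1.27104


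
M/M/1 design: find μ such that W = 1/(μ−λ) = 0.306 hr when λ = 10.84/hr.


W = 1/(μ−λ) ⇒ μ − λ = 1/W = 1/0.306 = 3.2680
μ = λ + 1/W = 10.84 + 3.2680 = 14.1080 per hr

Final: 14.1080 /hr


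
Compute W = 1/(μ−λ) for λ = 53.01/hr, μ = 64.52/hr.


W = 1/(μ−λ) = 1/(64.52 − 53.01) = 1/11.51 = 0.08688 hr

Final: 0.08688 hr


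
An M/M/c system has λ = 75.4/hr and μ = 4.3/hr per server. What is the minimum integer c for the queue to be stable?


Stability requires cμ > λ ⇔ c > λ/μ.
λ/μ = 75.4/4.3 = 17.5349
Minimum integer c = ⌊17.5349⌋ + 1 = 18
Check: 18·4.3 = 77.40 > 75.4, while 17·4.3 = 73.10 ≤ 75.4

Final: 18 servers


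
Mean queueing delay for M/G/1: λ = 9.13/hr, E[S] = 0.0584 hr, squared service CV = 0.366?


ρ = λ·E[S] = 9.13·0.0584 = 0.5332
E[S²] = E[S]²(1+C_s²) = 0.0584²·(1+0.366) = 0.004659
Wq = λ·E[S²]/(2(1−ρ)) = 9.13·0.004659/(2·0.4668) = 0.04556 hr

Final: 0.04556 hr


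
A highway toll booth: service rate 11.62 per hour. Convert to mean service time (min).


Mean service time = 1/μ = 1/11.62 hour = 0.08606 hour
In minutes: 0.08606 × 60 = 5.1635 min

Final: 5.1635 min


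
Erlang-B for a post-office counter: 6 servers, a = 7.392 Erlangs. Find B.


B(c,a) = (a^c/c!) / Σ_{k=0}^{c} a^k/k!
a^6/6! = 226.589224
Σ terms (k=0..6): 1.00000 + 7.39200 + 27.32083 + 67.31853 + 124.40464 + 183.91982 + 226.58922 = 637.945055
B = 226.589224/637.945055 = 0.355186

Final: 0.355186


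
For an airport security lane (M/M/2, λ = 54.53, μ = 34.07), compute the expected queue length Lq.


a = λ/μ = 1.6005; ρ = a/2 = 0.8003
P₀ = 0.110948
Lq = P₀·a^c·ρ / (c!·(1−ρ)²) = 0.110948·2.56169·0.8003/(2·0.03989)
= 2.85061

Final: 2.85061


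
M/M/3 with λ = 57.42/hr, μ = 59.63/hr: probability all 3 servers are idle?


a = λ/μ = 57.42/59.63 = 0.9629; ρ = a/c = 0.3210
Σ_{k=0}^{2} a^k/k! (terms k=0..2) = 1.00000 + 0.96294 + 0.46362 = 2.42656
Tail: a^3/(3!(1−ρ)) = 0.89288/(6·0.6790) = 0.21916
P₀ = 1/(2.42656 + 0.21916) = 1/2.64572 = 0.377969

Final: 0.377969


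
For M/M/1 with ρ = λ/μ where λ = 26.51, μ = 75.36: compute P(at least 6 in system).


ρ = 26.51/75.36 = 0.3518
P(N ≥ n) = ρ^n = 0.3518^6 = 0.001895

Final: 0.001895


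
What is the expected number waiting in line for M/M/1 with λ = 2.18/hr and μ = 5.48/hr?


ρ = 2.18/5.48 = 0.3978
Lq = ρ²/(1−ρ) = 0.1583/0.6022 = 0.2628

Final: 0.2628


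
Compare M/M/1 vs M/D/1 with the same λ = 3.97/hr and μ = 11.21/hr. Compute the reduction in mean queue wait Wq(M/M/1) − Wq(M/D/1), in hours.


ρ = 3.97/11.21 = 0.3541
Wq(M/M/1) = ρ/(μ−λ) = 0.3541/7.24 = 0.04892 hr
Wq(M/D/1) = ρ/(2(μ−λ)) = 0.02446 hr
Savings = 0.04892 − 0.02446 = 0.02446 hr

Final: 0.02446 hr


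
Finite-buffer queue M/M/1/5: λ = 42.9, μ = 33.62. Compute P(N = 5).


ρ = λ/μ = 42.9/33.62 = 1.2760
P_K = (1−ρ)ρ^K/(1−ρ^(K+1)) = (-0.2760·3.382968)/(1 − 4.316756)
= -0.933788/-3.316756 = 0.281536

Final: 0.281536


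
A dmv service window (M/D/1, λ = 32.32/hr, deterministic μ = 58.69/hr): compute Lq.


ρ = 32.32/58.69 = 0.5507
M/D/1: Lq = ρ²/(2(1−ρ)) = 0.3033/(2·0.4493) = 0.33747

Final: 0.33747


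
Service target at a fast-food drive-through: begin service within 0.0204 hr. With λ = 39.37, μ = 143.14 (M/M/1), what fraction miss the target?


ρ = 39.37/143.14 = 0.2750
P(Wq > t) = ρ·e^{−(μ−λ)t} = 0.2750·e^{−2.1169}
= 0.2750·0.120403 = 0.033116

Final: 0.033116


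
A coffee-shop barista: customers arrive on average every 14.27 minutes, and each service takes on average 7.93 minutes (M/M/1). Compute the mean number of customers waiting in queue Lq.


λ = 60/14.27 = 4.2046 /hr
μ = 60/7.93 = 7.5662 /hr
ρ = λ/μ = 4.2046/7.5662 = 0.5557
Lq = ρ²/(1−ρ) = 0.3088/0.4443 = 0.6951

Final: 0.6951


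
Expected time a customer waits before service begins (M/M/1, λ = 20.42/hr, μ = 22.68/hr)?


ρ = 20.42/22.68 = 0.9004
Wq = ρ/(μ−λ) = 0.9004/(22.68 − 20.42) = 0.9004/2.26 = 0.3984 hr

Final: 0.3984 hr


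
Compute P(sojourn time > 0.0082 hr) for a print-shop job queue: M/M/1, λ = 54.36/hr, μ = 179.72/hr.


W ~ Exponential(μ−λ) for M/M/1.
μ − λ = 179.72 − 54.36 = 125.3600
P(W > t) = e^{−(μ−λ)t} = e^{−1.0280} = 0.357739

Final: 0.357739


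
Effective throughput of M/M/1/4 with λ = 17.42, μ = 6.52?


ρ = 2.6718; P_K = (1−ρ)ρ^4/(1−ρ^5) = 0.630348
λ_eff = λ(1 − P_K) = 17.42·(1 − 0.630348) = 17.42·0.369652 = 6.4393 /hr

Final: 6.4393 /hr


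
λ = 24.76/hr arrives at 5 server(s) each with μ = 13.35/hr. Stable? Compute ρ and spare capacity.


Total capacity cμ = 5·13.35 = 66.75/hr
ρ = λ/(cμ) = 24.76/66.75 = 0.3709
Stable ⇔ ρ < 1: YES
Spare capacity = cμ − λ = 66.75 − 24.76 = 41.99/hr

Final: ρ = 0.3709; stable; margin = 41.99/hr


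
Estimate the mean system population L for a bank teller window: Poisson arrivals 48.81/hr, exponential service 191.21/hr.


ρ = λ/μ = 48.81/191.21 = 0.2553
L = ρ/(1−ρ) = 0.2553/(1 − 0.2553) = 0.2553/0.7447 = 0.3428

Final: 0.3428


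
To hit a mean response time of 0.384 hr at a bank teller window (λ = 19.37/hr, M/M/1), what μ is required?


W = 1/(μ−λ) ⇒ μ − λ = 1/W = 1/0.384 = 2.6042
μ = λ + 1/W = 19.37 + 2.6042 = 21.9742 per hr

Final: 21.9742 /hr


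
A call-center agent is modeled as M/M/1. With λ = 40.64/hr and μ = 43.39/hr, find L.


ρ = λ/μ = 40.64/43.39 = 0.9366
L = ρ/(1−ρ) = 0.9366/(1 − 0.9366) = 0.9366/0.06338 = 14.7782

Final: 14.7782


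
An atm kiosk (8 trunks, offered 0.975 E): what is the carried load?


B(8,0.975) = 0.000007640 (Erlang-B)
Carried load = a(1 − B) = 0.975·(1 − 0.000007640) = 0.975·0.999992 = 0.9750 E

Final: 0.9750 Erlangs


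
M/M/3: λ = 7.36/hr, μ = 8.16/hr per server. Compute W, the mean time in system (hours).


a = 0.9020; ρ = 0.3007; P₀ = 0.402641
Lq = P₀·a^c·ρ/(c!(1−ρ)²) = 0.03027
Wq = Lq/λ = 0.03027/7.36 = 0.004113 hr
W = Wq + 1/μ = 0.004113 + 0.12255 = 0.12666 hr

Final: 0.12666 hr


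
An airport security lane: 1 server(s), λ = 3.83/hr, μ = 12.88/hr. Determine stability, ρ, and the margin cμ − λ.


Total capacity cμ = 1·12.88 = 12.88/hr
ρ = λ/(cμ) = 3.83/12.88 = 0.2974
Stable ⇔ ρ < 1: YES
Spare capacity = cμ − λ = 12.88 − 3.83 = 9.05/hr

Final: ρ = 0.2974; stable; margin = 9.05/hr


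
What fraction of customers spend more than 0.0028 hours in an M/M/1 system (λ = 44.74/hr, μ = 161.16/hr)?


W ~ Exponential(μ−λ) for M/M/1.
μ − λ = 161.16 − 44.74 = 116.4200
P(W > t) = e^{−(μ−λ)t} = e^{−0.3260} = 0.721823

Final: 0.721823


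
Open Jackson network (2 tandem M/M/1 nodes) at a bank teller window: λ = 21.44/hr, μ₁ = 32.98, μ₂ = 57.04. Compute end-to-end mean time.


Each node sees arrival rate λ = 21.44/hr (tandem ⇒ throughput preserved).
W₁ = 1/(μ₁−λ) = 1/(32.98−21.44) = 0.08666 hr
W₂ = 1/(μ₂−λ) = 1/(57.04−21.44) = 0.02809 hr
W_total = W₁ + W₂ = 0.08666 + 0.02809 = 0.11475 hr

Final: 0.11475 hr


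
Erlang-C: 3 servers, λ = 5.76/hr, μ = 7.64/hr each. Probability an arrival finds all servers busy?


a = λ/μ = 0.7539; ρ = a/3 = 0.2513
P₀ = 0.468708 (from M/M/c formula)
C(c,a) = [a^c/(c!(1−ρ))]·P₀ = [0.42854/(6·0.7487)]·0.468708
= 0.09540·0.468708 = 0.044713

Final: 0.044713


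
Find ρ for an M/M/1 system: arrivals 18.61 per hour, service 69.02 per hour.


ρ = λ/μ = 18.61/69.02 = 0.2696

Final: 0.2696


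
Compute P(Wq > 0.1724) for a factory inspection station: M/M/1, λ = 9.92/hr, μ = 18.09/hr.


ρ = 9.92/18.09 = 0.5484
P(Wq > t) = ρ·e^{−(μ−λ)t} = 0.5484·e^{−1.4085}
= 0.5484·0.244508 = 0.134081

Final: 0.134081


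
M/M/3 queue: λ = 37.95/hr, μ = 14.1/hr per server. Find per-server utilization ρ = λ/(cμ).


ρ = λ/(cμ) = 37.95/(3·14.1) = 37.95/42.30 = 0.8972

Final: 0.8972


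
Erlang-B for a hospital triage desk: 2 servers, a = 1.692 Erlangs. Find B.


B(c,a) = (a^c/c!) / Σ_{k=0}^{c} a^k/k!
a^2/2! = 1.431432
Σ terms (k=0..2): 1.00000 + 1.69200 + 1.43143 = 4.123432
B = 1.431432/4.123432 = 0.347146

Final: 0.347146


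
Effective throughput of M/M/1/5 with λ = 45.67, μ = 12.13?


ρ = 3.7650; P_K = (1−ρ)ρ^5/(1−ρ^6) = 0.734657
λ_eff = λ(1 − P_K) = 45.67·(1 − 0.734657) = 45.67·0.265343 = 12.1182 /hr

Final: 12.1182 /hr


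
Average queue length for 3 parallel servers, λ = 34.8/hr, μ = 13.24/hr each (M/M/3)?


a = λ/μ = 2.6284; ρ = a/3 = 0.8761
P₀ = 0.031731
Lq = P₀·a^c·ρ / (c!·(1−ρ)²) = 0.031731·18.15824·0.8761/(6·0.01534)
= 5.48356

Final: 5.48356
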